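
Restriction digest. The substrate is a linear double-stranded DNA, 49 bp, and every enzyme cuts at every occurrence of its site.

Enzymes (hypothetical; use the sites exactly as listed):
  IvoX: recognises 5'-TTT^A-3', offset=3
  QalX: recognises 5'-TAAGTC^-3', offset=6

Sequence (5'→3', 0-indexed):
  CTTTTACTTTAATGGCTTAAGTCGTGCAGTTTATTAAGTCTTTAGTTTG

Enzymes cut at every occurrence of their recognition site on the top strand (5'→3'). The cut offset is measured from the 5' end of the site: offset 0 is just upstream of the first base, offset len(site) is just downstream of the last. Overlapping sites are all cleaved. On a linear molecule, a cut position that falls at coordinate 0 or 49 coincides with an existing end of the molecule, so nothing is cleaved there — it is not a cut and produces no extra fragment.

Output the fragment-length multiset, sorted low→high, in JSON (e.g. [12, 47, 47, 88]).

[3,5,5,6,8,9,13]

Site scan:
  IvoX TTTA/3: at [2, 7, 29, 40] ⇒ [5, 10, 32, 43]
  QalX TAAGTC/6: at [17, 34] ⇒ [23, 40]

All cut coordinates (distinct, sorted): [5, 10, 23, 32, 40, 43]

Fragment lengths:
  [0,5): 5 bp
  [5,10): 5 bp
  [10,23): 13 bp
  [23,32): 9 bp
  [32,40): 8 bp
  [40,43): 3 bp
  [43,49): 6 bp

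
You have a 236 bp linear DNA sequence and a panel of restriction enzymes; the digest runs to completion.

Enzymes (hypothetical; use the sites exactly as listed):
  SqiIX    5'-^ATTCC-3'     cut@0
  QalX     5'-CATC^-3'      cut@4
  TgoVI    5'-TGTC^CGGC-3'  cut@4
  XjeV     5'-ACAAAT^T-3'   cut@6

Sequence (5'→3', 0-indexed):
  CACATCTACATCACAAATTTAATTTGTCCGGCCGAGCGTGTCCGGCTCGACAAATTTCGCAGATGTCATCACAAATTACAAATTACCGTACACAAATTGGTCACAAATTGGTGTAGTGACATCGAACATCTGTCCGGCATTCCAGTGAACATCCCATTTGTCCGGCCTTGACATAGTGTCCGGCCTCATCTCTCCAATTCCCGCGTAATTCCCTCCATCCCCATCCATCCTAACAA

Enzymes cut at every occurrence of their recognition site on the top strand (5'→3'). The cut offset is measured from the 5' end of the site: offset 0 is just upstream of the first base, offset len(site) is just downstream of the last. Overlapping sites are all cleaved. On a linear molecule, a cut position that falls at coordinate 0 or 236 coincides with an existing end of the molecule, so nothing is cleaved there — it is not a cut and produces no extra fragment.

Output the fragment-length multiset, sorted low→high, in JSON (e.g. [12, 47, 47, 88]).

Scan for sites:
  SqiIX (ATTCC, off=0): starts [138, 196, 207] → cuts [138, 196, 207]
  QalX (CATC, off=4): starts [2, 8, 66, 119, 126, 149, 186, 215, 221, 225] → cuts [6, 12, 70, 123, 130, 153, 190, 219, 225, 229]
  TgoVI (TGTCCGGC, off=4): starts [24, 38, 130, 158, 176] → cuts [28, 42, 134, 162, 180]
  XjeV (ACAAATT, off=6): starts [12, 49, 70, 77, 91, 102] → cuts [18, 55, 76, 83, 97, 108]

All cut coordinates (distinct, sorted): [6, 12, 18, 28, 42, 55, 70, 76, 83, 97, 108, 123, 130, 134, 138, 153, 162, 180, 190, 196, 207, 219, 225, 229]

Fragments:
  [0,6): 6 bp
  [6,12): 6 bp
  [12,18): 6 bp
  [18,28): 10 bp
  [28,42): 14 bp
  [42,55): 13 bp
  [55,70): 15 bp
  [70,76): 6 bp
  [76,83): 7 bp
  [83,97): 14 bp
  [97,108): 11 bp
  [108,123): 15 bp
  [123,130): 7 bp
  [130,134): 4 bp
  [134,138): 4 bp
  [138,153): 15 bp
  [153,162): 9 bp
  [162,180): 18 bp
  [180,190): 10 bp
  [190,196): 6 bp
  [196,207): 11 bp
  [207,219): 12 bp
  [219,225): 6 bp
  [225,229): 4 bp
  [229,236): 7 bp

[4,4,4,6,6,6,6,6,6,7,7,7,9,10,10,11,11,12,13,14,14,15,15,15,18]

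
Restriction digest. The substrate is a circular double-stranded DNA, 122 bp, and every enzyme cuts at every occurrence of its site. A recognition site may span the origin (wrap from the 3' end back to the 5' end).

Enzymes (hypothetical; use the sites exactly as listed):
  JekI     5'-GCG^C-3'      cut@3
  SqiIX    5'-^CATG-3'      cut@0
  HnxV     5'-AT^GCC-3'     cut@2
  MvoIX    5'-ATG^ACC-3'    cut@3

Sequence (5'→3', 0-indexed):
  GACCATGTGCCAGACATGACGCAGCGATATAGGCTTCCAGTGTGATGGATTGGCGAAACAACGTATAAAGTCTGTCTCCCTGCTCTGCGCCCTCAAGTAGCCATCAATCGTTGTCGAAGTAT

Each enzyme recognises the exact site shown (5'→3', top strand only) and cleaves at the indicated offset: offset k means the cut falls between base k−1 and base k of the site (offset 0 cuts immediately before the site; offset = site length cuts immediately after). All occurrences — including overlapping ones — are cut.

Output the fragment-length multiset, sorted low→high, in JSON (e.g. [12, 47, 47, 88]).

[2,11,34,75]

Scan for sites:
  JekI (GCGC, off=3): starts [86] → cuts [89]
  SqiIX (CATG, off=0): starts [3, 14] → cuts [3, 14]
  HnxV (ATGCC, off=2): no sites
  MvoIX (ATGACC, off=3): starts [120] → cuts [1]

All cut coordinates (distinct, sorted): [1, 3, 14, 89]

Fragment lengths:
  1→3: 2 bp
  3→14: 11 bp
  14→89: 75 bp
  89→1 (wrap): 122-89+1 = 34 bp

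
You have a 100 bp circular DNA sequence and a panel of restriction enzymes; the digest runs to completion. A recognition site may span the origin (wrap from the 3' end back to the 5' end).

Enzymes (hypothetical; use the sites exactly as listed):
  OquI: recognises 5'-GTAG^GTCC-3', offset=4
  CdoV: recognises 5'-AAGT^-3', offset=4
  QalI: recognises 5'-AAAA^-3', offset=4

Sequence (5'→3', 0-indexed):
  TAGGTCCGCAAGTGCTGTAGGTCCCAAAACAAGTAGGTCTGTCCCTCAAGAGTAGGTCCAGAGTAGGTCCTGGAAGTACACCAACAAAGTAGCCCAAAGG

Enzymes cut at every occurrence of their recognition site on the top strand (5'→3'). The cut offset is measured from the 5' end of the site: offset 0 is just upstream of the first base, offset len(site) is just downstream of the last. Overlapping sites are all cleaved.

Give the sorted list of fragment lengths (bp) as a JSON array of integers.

Per-enzyme occurrences:
  OquI (GTAGGTCC, off=4): starts [16, 51, 62, 99] → cuts [3, 20, 55, 66]
  CdoV (AAGT, off=4): starts [9, 30, 73, 86] → cuts [13, 34, 77, 90]
  QalI (AAAA, off=4): starts [25] → cuts [29]

Pooled cuts: [3, 13, 20, 29, 34, 55, 66, 77, 90]

Fragments:
  3→13: 10 bp
  13→20: 7 bp
  20→29: 9 bp
  29→34: 5 bp
  34→55: 21 bp
  55→66: 11 bp
  66→77: 11 bp
  77→90: 13 bp
  90→3 (wrap): 100-90+3 = 13 bp

[5,7,9,10,11,11,13,13,21]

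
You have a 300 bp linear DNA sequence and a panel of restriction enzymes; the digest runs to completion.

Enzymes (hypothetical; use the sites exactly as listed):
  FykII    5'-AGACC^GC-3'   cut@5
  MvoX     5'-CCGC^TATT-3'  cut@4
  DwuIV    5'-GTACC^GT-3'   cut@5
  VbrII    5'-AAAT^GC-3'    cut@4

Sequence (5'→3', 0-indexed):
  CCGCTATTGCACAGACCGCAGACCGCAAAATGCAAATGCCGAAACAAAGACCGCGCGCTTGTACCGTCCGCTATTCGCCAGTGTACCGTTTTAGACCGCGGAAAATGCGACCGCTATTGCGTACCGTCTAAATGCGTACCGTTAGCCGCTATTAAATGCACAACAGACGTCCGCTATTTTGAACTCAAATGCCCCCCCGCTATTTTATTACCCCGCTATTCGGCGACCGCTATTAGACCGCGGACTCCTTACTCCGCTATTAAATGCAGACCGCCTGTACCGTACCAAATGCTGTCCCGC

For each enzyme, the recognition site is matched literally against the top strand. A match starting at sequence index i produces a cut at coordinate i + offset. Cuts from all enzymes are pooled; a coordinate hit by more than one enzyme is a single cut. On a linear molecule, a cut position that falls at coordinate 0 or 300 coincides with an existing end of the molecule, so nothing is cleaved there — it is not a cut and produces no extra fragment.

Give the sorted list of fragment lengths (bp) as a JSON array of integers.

[4,6,6,7,7,7,7,8,8,8,8,9,9,9,9,9,10,10,10,11,13,13,14,15,16,16,16,17,18]

Per-enzyme occurrences:
  FykII (AGACCGC, off=5): starts [12, 19, 47, 92, 234, 267] → cuts [17, 24, 52, 97, 239, 272]
  MvoX (CCGCTATT, off=4): starts [0, 67, 110, 145, 170, 196, 212, 226, 253] → cuts [4, 71, 114, 149, 174, 200, 216, 230, 257]
  DwuIV (GTACCGT, off=5): starts [60, 82, 120, 135, 276] → cuts [65, 87, 125, 140, 281]
  VbrII (AAATGC, off=4): starts [27, 33, 102, 129, 153, 186, 261, 286] → cuts [31, 37, 106, 133, 157, 190, 265, 290]

All cut coordinates (distinct, sorted): [4, 17, 24, 31, 37, 52, 65, 71, 87, 97, 106, 114, 125, 133, 140, 149, 157, 174, 190, 200, 216, 230, 239, 257, 265, 272, 281, 290]

Fragment lengths:
  [0,4): 4 bp
  [4,17): 13 bp
  [17,24): 7 bp
  [24,31): 7 bp
  [31,37): 6 bp
  [37,52): 15 bp
  [52,65): 13 bp
  [65,71): 6 bp
  [71,87): 16 bp
  [87,97): 10 bp
  [97,106): 9 bp
  [106,114): 8 bp
  [114,125): 11 bp
  [125,133): 8 bp
  [133,140): 7 bp
  [140,149): 9 bp
  [149,157): 8 bp
  [157,174): 17 bp
  [174,190): 16 bp
  [190,200): 10 bp
  [200,216): 16 bp
  [216,230): 14 bp
  [230,239): 9 bp
  [239,257): 18 bp
  [257,265): 8 bp
  [265,272): 7 bp
  [272,281): 9 bp
  [281,290): 9 bp
  [290,300): 10 bp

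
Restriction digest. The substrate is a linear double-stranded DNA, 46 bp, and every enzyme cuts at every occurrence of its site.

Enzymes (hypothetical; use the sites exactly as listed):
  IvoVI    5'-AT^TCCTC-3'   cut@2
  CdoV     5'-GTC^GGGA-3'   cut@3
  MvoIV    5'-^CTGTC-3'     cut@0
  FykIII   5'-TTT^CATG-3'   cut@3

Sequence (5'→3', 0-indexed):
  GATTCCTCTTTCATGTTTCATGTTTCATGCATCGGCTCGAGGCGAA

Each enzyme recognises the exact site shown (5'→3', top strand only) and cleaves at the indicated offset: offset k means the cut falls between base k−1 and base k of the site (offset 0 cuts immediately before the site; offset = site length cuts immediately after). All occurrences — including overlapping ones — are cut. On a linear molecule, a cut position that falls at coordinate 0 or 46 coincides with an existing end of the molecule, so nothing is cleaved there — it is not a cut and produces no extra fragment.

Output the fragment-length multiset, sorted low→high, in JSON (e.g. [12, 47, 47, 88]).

[3,7,7,8,21]

Per-enzyme occurrences:
  IvoVI ATTCCTC/2: at [1] ⇒ [3]
  CdoV (GTCGGGA, off=3): no sites
  MvoIV (CTGTC, off=0): no sites
  FykIII TTTCATG/3: at [8, 15, 22] ⇒ [11, 18, 25]

Pooled cuts: [3, 11, 18, 25]

Fragments:
  [0,3): 3 bp
  [3,11): 8 bp
  [11,18): 7 bp
  [18,25): 7 bp
  [25,46): 21 bp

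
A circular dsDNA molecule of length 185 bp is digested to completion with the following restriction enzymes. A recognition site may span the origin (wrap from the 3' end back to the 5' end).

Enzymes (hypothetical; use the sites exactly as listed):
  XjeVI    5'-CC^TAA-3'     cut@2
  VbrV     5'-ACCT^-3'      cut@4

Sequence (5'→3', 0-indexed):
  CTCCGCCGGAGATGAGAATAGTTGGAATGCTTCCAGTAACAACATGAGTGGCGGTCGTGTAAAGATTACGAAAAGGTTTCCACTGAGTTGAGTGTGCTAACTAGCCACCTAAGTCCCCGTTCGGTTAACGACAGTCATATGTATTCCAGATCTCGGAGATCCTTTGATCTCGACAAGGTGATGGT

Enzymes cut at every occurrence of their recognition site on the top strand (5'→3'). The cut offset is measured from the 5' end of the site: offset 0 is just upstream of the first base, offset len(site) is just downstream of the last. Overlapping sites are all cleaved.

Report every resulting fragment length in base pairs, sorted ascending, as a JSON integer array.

[1,184]

Scan for sites:
  XjeVI CCTAA/2: at [107] ⇒ [109]
  VbrV ACCT/4: at [106] ⇒ [110]

All cut coordinates (distinct, sorted): [109, 110]

Fragment lengths:
  109→110: 1 bp
  110→109 (wrap): 185-110+109 = 184 bp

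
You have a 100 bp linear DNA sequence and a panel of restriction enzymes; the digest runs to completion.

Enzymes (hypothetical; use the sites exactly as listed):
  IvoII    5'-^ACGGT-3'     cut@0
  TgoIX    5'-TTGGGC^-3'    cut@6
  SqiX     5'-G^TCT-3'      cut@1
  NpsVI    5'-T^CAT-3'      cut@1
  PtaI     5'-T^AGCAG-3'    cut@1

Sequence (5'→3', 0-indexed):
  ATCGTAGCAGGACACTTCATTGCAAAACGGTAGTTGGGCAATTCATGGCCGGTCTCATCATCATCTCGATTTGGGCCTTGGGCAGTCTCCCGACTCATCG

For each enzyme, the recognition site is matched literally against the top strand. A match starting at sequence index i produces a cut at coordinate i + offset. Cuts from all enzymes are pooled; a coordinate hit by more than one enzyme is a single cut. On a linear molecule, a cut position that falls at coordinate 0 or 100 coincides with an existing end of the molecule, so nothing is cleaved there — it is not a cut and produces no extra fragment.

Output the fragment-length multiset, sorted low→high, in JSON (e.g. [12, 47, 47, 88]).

[2,3,3,3,4,5,5,7,9,9,10,12,13,15]

Per-enzyme occurrences:
  IvoII (ACGGT, off=0): starts [26] → cuts [26]
  TgoIX (TTGGGC, off=6): starts [33, 70, 77] → cuts [39, 76, 83]
  SqiX (GTCT, off=1): starts [51, 84] → cuts [52, 85]
  NpsVI (TCAT, off=1): starts [16, 42, 54, 57, 60, 94] → cuts [17, 43, 55, 58, 61, 95]
  PtaI (TAGCAG, off=1): starts [4] → cuts [5]

All cut coordinates (distinct, sorted): [5, 17, 26, 39, 43, 52, 55, 58, 61, 76, 83, 85, 95]

Fragments:
  [0,5): 5 bp
  [5,17): 12 bp
  [17,26): 9 bp
  [26,39): 13 bp
  [39,43): 4 bp
  [43,52): 9 bp
  [52,55): 3 bp
  [55,58): 3 bp
  [58,61): 3 bp
  [61,76): 15 bp
  [76,83): 7 bp
  [83,85): 2 bp
  [85,95): 10 bp
  [95,100): 5 bp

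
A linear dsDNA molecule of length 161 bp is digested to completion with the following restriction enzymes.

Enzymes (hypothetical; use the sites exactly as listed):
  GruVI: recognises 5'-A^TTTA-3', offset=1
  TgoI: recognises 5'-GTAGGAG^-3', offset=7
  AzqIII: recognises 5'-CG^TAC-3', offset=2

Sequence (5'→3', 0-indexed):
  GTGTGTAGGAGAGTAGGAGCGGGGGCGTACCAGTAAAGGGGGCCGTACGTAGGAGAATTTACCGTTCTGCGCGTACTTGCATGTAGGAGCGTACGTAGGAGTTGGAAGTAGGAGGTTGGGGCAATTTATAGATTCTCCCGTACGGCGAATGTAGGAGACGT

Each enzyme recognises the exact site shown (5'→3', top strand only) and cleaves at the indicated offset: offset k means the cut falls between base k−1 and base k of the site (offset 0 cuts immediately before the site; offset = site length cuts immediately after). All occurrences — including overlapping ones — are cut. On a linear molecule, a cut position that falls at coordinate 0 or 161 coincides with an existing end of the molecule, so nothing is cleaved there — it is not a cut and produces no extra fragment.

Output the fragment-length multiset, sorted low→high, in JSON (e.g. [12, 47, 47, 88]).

[2,2,4,8,8,10,10,10,11,13,16,16,16,17,18]

Scan for sites:
  GruVI (ATTTA, off=1): starts [56, 123] → cuts [57, 124]
  TgoI (GTAGGAG, off=7): starts [4, 12, 48, 82, 94, 107, 150] → cuts [11, 19, 55, 89, 101, 114, 157]
  AzqIII (CGTAC, off=2): starts [25, 43, 71, 89, 138] → cuts [27, 45, 73, 91, 140]

Pooled cuts: [11, 19, 27, 45, 55, 57, 73, 89, 91, 101, 114, 124, 140, 157]

Fragment lengths:
  [0,11): 11 bp
  [11,19): 8 bp
  [19,27): 8 bp
  [27,45): 18 bp
  [45,55): 10 bp
  [55,57): 2 bp
  [57,73): 16 bp
  [73,89): 16 bp
  [89,91): 2 bp
  [91,101): 10 bp
  [101,114): 13 bp
  [114,124): 10 bp
  [124,140): 16 bp
  [140,157): 17 bp
  [157,161): 4 bp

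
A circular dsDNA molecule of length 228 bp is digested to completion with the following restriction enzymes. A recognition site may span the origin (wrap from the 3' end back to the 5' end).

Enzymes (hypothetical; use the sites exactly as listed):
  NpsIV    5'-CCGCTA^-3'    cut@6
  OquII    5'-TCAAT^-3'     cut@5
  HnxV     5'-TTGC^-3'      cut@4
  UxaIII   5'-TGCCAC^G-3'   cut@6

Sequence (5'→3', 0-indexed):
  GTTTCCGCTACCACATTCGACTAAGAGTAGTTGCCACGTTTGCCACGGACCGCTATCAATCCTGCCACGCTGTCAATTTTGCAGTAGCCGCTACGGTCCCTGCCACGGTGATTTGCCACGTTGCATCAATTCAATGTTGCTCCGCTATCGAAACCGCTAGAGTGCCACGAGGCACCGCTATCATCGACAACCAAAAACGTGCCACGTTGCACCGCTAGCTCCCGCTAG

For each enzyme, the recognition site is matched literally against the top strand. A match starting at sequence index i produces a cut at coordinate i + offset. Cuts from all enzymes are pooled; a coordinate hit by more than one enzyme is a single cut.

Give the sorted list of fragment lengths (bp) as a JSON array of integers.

Per-enzyme occurrences:
  NpsIV (CCGCTA, off=6): starts [4, 49, 87, 141, 153, 174, 211, 221] → cuts [10, 55, 93, 147, 159, 180, 217, 227]
  OquII (TCAAT, off=5): starts [55, 72, 125, 130] → cuts [60, 77, 130, 135]
  HnxV (TTGC, off=4): starts [30, 39, 78, 112, 120, 136, 206] → cuts [34, 43, 82, 116, 124, 140, 210]
  UxaIII (TGCCACG, off=6): starts [31, 40, 62, 100, 113, 162, 199] → cuts [37, 46, 68, 106, 119, 168, 205]

All cut coordinates (distinct, sorted): [10, 34, 37, 43, 46, 55, 60, 68, 77, 82, 93, 106, 116, 119, 124, 130, 135, 140, 147, 159, 168, 180, 205, 210, 217, 227]

Fragment lengths:
  10→34: 24 bp
  34→37: 3 bp
  37→43: 6 bp
  43→46: 3 bp
  46→55: 9 bp
  55→60: 5 bp
  60→68: 8 bp
  68→77: 9 bp
  77→82: 5 bp
  82→93: 11 bp
  93→106: 13 bp
  106→116: 10 bp
  116→119: 3 bp
  119→124: 5 bp
  124→130: 6 bp
  130→135: 5 bp
  135→140: 5 bp
  140→147: 7 bp
  147→159: 12 bp
  159→168: 9 bp
  168→180: 12 bp
  180→205: 25 bp
  205→210: 5 bp
  210→217: 7 bp
  217→227: 10 bp
  227→10 (wrap): 228-227+10 = 11 bp

[3,3,3,5,5,5,5,5,5,6,6,7,7,8,9,9,9,10,10,11,11,12,12,13,24,25]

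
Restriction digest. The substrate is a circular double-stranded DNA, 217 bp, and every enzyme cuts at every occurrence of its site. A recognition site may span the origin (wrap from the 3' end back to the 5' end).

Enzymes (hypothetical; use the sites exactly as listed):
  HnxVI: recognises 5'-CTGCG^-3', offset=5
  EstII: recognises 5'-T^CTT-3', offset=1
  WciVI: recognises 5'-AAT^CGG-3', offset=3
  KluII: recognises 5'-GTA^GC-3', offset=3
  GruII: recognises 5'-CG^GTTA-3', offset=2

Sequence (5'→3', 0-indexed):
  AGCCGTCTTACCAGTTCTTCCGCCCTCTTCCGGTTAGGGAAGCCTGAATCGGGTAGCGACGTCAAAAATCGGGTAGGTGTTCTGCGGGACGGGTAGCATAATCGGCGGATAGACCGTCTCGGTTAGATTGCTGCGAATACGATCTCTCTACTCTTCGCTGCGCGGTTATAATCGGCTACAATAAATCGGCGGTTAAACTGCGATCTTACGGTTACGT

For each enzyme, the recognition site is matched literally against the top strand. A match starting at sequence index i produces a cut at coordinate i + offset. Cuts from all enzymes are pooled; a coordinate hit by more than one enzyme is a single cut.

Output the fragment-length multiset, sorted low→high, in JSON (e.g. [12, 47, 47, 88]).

[2,2,5,5,6,6,6,7,8,8,9,10,10,10,11,14,14,14,17,17,17,19]

Site scan:
  HnxVI (CTGCG, off=5): starts [81, 130, 157, 197] → cuts [86, 135, 162, 202]
  EstII (TCTT, off=1): starts [5, 15, 25, 151, 203] → cuts [6, 16, 26, 152, 204]
  WciVI (AATCGG, off=3): starts [46, 66, 99, 169, 183] → cuts [49, 69, 102, 172, 186]
  KluII (GTAGC, off=3): starts [52, 92, 215] → cuts [1, 55, 95]
  GruII (CGGTTA, off=2): starts [30, 119, 162, 189, 208] → cuts [32, 121, 164, 191, 210]

All cut coordinates (distinct, sorted): [1, 6, 16, 26, 32, 49, 55, 69, 86, 95, 102, 121, 135, 152, 162, 164, 172, 186, 191, 202, 204, 210]

Fragments:
  1→6: 5 bp
  6→16: 10 bp
  16→26: 10 bp
  26→32: 6 bp
  32→49: 17 bp
  49→55: 6 bp
  55→69: 14 bp
  69→86: 17 bp
  86→95: 9 bp
  95→102: 7 bp
  102→121: 19 bp
  121→135: 14 bp
  135→152: 17 bp
  152→162: 10 bp
  162→164: 2 bp
  164→172: 8 bp
  172→186: 14 bp
  186→191: 5 bp
  191→202: 11 bp
  202→204: 2 bp
  204→210: 6 bp
  210→1 (wrap): 217-210+1 = 8 bp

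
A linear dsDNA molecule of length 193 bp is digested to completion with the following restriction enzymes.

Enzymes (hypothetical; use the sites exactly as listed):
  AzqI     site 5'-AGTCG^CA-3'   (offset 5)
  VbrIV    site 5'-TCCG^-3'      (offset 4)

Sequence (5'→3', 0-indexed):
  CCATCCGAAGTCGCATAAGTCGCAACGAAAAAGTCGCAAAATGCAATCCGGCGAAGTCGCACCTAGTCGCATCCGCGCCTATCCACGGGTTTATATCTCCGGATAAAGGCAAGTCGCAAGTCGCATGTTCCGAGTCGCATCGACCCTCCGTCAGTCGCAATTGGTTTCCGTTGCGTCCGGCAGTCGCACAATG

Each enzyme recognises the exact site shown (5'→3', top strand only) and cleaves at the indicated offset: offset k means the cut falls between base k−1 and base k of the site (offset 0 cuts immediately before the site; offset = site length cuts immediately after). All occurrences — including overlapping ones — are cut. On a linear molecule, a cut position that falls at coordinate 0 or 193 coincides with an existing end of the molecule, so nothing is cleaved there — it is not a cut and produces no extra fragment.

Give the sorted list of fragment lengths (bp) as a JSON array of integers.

[5,6,6,7,7,7,7,7,9,9,9,9,10,13,13,14,14,15,26]

Scan for sites:
  AzqI AGTCGCA/5: at [8, 17, 31, 54, 64, 111, 118, 132, 152, 181] ⇒ [13, 22, 36, 59, 69, 116, 123, 137, 157, 186]
  VbrIV TCCG/4: at [3, 46, 71, 97, 128, 146, 166, 175] ⇒ [7, 50, 75, 101, 132, 150, 170, 179]

All cut coordinates (distinct, sorted): [7, 13, 22, 36, 50, 59, 69, 75, 101, 116, 123, 132, 137, 150, 157, 170, 179, 186]

Fragments:
  [0,7): 7 bp
  [7,13): 6 bp
  [13,22): 9 bp
  [22,36): 14 bp
  [36,50): 14 bp
  [50,59): 9 bp
  [59,69): 10 bp
  [69,75): 6 bp
  [75,101): 26 bp
  [101,116): 15 bp
  [116,123): 7 bp
  [123,132): 9 bp
  [132,137): 5 bp
  [137,150): 13 bp
  [150,157): 7 bp
  [157,170): 13 bp
  [170,179): 9 bp
  [179,186): 7 bp
  [186,193): 7 bp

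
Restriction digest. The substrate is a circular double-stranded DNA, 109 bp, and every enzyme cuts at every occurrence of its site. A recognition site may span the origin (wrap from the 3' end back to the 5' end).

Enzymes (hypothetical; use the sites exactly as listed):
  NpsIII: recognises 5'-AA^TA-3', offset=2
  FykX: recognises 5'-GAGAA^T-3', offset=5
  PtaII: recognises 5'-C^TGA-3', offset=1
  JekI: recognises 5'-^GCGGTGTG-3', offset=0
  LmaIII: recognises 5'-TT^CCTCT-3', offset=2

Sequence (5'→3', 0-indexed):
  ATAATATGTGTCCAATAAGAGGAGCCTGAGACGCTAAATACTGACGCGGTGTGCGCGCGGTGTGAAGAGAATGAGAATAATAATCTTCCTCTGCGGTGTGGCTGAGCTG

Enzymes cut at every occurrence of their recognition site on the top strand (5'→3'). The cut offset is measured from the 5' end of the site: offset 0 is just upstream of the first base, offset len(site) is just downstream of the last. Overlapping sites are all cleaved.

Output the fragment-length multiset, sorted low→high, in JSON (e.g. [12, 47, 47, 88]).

Per-enzyme occurrences:
  NpsIII (AATA, off=2): starts [2, 13, 36, 75, 78] → cuts [4, 15, 38, 77, 80]
  FykX (GAGAAT, off=5): starts [66, 72] → cuts [71, 77]
  PtaII (CTGA, off=1): starts [25, 40, 101, 106] → cuts [26, 41, 102, 107]
  JekI (GCGGTGTG, off=0): starts [45, 56, 92] → cuts [45, 56, 92]
  LmaIII (TTCCTCT, off=2): starts [85] → cuts [87]

All cut coordinates (distinct, sorted): [4, 15, 26, 38, 41, 45, 56, 71, 77, 80, 87, 92, 102, 107]

Fragments:
  4→15: 11 bp
  15→26: 11 bp
  26→38: 12 bp
  38→41: 3 bp
  41→45: 4 bp
  45→56: 11 bp
  56→71: 15 bp
  71→77: 6 bp
  77→80: 3 bp
  80→87: 7 bp
  87→92: 5 bp
  92→102: 10 bp
  102→107: 5 bp
  107→4 (wrap): 109-107+4 = 6 bp

[3,3,4,5,5,6,6,7,10,11,11,11,12,15]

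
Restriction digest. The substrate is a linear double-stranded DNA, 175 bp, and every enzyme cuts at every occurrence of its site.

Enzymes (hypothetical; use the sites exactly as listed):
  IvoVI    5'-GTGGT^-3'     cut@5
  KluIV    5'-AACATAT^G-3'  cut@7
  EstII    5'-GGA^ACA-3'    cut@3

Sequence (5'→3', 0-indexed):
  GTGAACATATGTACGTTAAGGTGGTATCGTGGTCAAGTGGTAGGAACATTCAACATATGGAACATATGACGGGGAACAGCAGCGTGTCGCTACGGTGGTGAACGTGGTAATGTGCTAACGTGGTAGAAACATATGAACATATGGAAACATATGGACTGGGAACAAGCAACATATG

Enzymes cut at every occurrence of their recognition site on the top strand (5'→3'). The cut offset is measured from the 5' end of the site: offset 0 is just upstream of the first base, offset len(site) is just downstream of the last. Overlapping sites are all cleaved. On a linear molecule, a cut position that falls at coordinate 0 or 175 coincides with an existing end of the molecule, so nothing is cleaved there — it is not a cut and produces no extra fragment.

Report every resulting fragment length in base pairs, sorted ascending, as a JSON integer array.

[1,3,4,6,8,8,8,8,9,9,10,10,10,13,13,15,16,24]

Scan for sites:
  IvoVI GTGGT/5: at [20, 28, 36, 94, 103, 119] ⇒ [25, 33, 41, 99, 108, 124]
  KluIV AACATATG/7: at [3, 51, 60, 127, 135, 145, 167] ⇒ [10, 58, 67, 134, 142, 152, 174]
  EstII GGAACA/3: at [42, 58, 72, 158] ⇒ [45, 61, 75, 161]

All cut coordinates (distinct, sorted): [10, 25, 33, 41, 45, 58, 61, 67, 75, 99, 108, 124, 134, 142, 152, 161, 174]

Fragments:
  [0,10): 10 bp
  [10,25): 15 bp
  [25,33): 8 bp
  [33,41): 8 bp
  [41,45): 4 bp
  [45,58): 13 bp
  [58,61): 3 bp
  [61,67): 6 bp
  [67,75): 8 bp
  [75,99): 24 bp
  [99,108): 9 bp
  [108,124): 16 bp
  [124,134): 10 bp
  [134,142): 8 bp
  [142,152): 10 bp
  [152,161): 9 bp
  [161,174): 13 bp
  [174,175): 1 bp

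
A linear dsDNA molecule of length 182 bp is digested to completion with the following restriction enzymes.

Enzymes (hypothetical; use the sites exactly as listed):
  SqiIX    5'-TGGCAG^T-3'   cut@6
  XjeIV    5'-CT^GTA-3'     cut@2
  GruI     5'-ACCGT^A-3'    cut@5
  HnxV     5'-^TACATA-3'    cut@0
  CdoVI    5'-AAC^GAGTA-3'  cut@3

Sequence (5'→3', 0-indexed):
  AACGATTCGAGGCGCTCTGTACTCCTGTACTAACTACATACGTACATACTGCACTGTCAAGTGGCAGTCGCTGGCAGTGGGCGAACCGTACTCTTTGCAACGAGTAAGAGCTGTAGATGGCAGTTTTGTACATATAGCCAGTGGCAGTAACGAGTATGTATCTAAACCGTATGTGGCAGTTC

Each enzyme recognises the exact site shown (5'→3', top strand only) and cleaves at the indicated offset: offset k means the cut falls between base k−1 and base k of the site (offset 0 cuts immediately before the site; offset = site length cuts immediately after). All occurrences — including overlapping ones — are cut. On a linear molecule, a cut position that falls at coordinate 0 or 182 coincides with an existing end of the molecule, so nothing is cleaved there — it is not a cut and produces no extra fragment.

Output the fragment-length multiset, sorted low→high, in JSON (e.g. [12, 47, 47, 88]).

[3,4,5,8,8,8,9,10,11,11,12,12,18,19,19,25]

Scan for sites:
  SqiIX (TGGCAGT, off=6): starts [61, 71, 117, 141, 173] → cuts [67, 77, 123, 147, 179]
  XjeIV (CTGTA, off=2): starts [16, 24, 110] → cuts [18, 26, 112]
  GruI (ACCGTA, off=5): starts [84, 165] → cuts [89, 170]
  HnxV (TACATA, off=0): starts [34, 42, 128] → cuts [34, 42, 128]
  CdoVI (AACGAGTA, off=3): starts [98, 148] → cuts [101, 151]

Pooled cuts: [18, 26, 34, 42, 67, 77, 89, 101, 112, 123, 128, 147, 151, 170, 179]

Fragments:
  [0,18): 18 bp
  [18,26): 8 bp
  [26,34): 8 bp
  [34,42): 8 bp
  [42,67): 25 bp
  [67,77): 10 bp
  [77,89): 12 bp
  [89,101): 12 bp
  [101,112): 11 bp
  [112,123): 11 bp
  [123,128): 5 bp
  [128,147): 19 bp
  [147,151): 4 bp
  [151,170): 19 bp
  [170,179): 9 bp
  [179,182): 3 bp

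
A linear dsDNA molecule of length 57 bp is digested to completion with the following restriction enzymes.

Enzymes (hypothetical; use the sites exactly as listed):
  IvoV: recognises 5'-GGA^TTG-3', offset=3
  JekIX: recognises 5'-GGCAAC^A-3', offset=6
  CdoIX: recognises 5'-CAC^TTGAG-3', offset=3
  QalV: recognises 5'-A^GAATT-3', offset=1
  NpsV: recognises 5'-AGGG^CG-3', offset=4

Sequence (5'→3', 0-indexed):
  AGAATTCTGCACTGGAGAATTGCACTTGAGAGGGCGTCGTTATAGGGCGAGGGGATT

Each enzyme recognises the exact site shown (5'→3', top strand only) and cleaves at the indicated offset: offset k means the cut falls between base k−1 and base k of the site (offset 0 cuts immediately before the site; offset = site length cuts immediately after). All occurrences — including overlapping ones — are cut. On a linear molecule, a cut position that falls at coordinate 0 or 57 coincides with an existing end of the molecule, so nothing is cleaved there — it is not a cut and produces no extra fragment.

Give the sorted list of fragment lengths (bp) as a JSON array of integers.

[1,9,9,10,13,15]

Per-enzyme occurrences:
  IvoV (GGATTG, off=3): no sites
  JekIX (GGCAACA, off=6): no sites
  CdoIX (CACTTGAG, off=3): starts [22] → cuts [25]
  QalV (AGAATT, off=1): starts [0, 15] → cuts [1, 16]
  NpsV (AGGGCG, off=4): starts [30, 43] → cuts [34, 47]

Pooled cuts: [1, 16, 25, 34, 47]

Fragments:
  [0,1): 1 bp
  [1,16): 15 bp
  [16,25): 9 bp
  [25,34): 9 bp
  [34,47): 13 bp
  [47,57): 10 bp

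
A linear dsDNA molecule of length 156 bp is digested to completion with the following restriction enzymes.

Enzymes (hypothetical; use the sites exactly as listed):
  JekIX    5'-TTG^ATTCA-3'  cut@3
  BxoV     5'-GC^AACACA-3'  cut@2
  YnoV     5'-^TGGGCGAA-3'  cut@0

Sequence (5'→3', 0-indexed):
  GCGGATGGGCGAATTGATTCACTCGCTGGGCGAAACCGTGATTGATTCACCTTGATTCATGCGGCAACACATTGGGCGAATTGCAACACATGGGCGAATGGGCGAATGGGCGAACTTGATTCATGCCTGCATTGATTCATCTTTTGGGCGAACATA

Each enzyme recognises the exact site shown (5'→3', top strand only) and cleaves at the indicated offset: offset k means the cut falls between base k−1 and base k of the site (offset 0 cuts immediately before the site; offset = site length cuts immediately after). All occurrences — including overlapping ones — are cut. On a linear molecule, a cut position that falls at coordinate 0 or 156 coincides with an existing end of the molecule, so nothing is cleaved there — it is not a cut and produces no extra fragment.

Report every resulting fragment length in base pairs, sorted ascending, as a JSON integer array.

Scan for sites:
  JekIX TTGATTCA/3: at [13, 41, 51, 115, 131] ⇒ [16, 44, 54, 118, 134]
  BxoV GCAACACA/2: at [63, 82] ⇒ [65, 84]
  YnoV TGGGCGAA/0: at [5, 26, 72, 90, 98, 106, 144] ⇒ [5, 26, 72, 90, 98, 106, 144]

All cut coordinates (distinct, sorted): [5, 16, 26, 44, 54, 65, 72, 84, 90, 98, 106, 118, 134, 144]

Fragment lengths:
  [0,5): 5 bp
  [5,16): 11 bp
  [16,26): 10 bp
  [26,44): 18 bp
  [44,54): 10 bp
  [54,65): 11 bp
  [65,72): 7 bp
  [72,84): 12 bp
  [84,90): 6 bp
  [90,98): 8 bp
  [98,106): 8 bp
  [106,118): 12 bp
  [118,134): 16 bp
  [134,144): 10 bp
  [144,156): 12 bp

[5,6,7,8,8,10,10,10,11,11,12,12,12,16,18]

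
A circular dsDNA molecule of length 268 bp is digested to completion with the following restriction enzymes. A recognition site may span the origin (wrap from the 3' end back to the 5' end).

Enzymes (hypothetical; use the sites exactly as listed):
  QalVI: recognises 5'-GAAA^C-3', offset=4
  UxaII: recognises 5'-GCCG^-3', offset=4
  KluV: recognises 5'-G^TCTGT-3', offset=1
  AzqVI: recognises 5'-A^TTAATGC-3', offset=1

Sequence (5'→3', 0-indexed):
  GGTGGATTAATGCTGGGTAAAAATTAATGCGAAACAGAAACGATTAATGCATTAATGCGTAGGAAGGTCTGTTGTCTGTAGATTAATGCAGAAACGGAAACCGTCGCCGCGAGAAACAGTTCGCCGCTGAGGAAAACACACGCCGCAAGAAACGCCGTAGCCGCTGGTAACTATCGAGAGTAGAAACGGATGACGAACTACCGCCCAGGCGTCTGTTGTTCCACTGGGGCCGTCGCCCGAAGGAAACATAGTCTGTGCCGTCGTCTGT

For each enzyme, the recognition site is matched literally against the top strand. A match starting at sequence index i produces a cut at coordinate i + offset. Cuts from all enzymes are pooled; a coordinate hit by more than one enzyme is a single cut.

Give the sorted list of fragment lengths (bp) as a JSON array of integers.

[3,3,5,5,6,6,6,7,7,7,8,8,9,9,10,11,11,12,14,16,17,19,21,23,25]

Per-enzyme occurrences:
  QalVI GAAAC/4: at [30, 36, 90, 96, 112, 148, 182, 242] ⇒ [34, 40, 94, 100, 116, 152, 186, 246]
  UxaII GCCG/4: at [105, 122, 141, 153, 159, 228, 256] ⇒ [109, 126, 145, 157, 163, 232, 260]
  KluV GTCTGT/1: at [66, 73, 210, 250, 262] ⇒ [67, 74, 211, 251, 263]
  AzqVI ATTAATGC/1: at [5, 22, 42, 50, 81] ⇒ [6, 23, 43, 51, 82]

All cut coordinates (distinct, sorted): [6, 23, 34, 40, 43, 51, 67, 74, 82, 94, 100, 109, 116, 126, 145, 152, 157, 163, 186, 211, 232, 246, 251, 260, 263]

Fragment lengths:
  6→23: 17 bp
  23→34: 11 bp
  34→40: 6 bp
  40→43: 3 bp
  43→51: 8 bp
  51→67: 16 bp
  67→74: 7 bp
  74→82: 8 bp
  82→94: 12 bp
  94→100: 6 bp
  100→109: 9 bp
  109→116: 7 bp
  116→126: 10 bp
  126→145: 19 bp
  145→152: 7 bp
  152→157: 5 bp
  157→163: 6 bp
  163→186: 23 bp
  186→211: 25 bp
  211→232: 21 bp
  232→246: 14 bp
  246→251: 5 bp
  251→260: 9 bp
  260→263: 3 bp
  263→6 (wrap): 268-263+6 = 11 bp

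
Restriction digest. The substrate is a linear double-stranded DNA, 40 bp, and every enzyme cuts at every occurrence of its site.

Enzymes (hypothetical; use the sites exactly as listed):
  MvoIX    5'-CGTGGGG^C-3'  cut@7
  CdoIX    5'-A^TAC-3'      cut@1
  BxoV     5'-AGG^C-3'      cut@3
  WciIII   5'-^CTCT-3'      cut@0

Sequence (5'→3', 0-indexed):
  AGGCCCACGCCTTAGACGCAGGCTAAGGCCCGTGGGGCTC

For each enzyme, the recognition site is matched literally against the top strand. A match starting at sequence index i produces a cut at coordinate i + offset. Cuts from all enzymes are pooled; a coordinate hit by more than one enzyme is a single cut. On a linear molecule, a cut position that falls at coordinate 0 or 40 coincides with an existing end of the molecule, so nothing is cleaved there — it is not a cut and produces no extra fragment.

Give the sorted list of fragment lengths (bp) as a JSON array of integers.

Per-enzyme occurrences:
  MvoIX (CGTGGGGC, off=7): starts [30] → cuts [37]
  CdoIX (ATAC, off=1): no sites
  BxoV (AGGC, off=3): starts [0, 19, 25] → cuts [3, 22, 28]
  WciIII (CTCT, off=0): no sites

All cut coordinates (distinct, sorted): [3, 22, 28, 37]

Fragment lengths:
  [0,3): 3 bp
  [3,22): 19 bp
  [22,28): 6 bp
  [28,37): 9 bp
  [37,40): 3 bp

[3,3,6,9,19]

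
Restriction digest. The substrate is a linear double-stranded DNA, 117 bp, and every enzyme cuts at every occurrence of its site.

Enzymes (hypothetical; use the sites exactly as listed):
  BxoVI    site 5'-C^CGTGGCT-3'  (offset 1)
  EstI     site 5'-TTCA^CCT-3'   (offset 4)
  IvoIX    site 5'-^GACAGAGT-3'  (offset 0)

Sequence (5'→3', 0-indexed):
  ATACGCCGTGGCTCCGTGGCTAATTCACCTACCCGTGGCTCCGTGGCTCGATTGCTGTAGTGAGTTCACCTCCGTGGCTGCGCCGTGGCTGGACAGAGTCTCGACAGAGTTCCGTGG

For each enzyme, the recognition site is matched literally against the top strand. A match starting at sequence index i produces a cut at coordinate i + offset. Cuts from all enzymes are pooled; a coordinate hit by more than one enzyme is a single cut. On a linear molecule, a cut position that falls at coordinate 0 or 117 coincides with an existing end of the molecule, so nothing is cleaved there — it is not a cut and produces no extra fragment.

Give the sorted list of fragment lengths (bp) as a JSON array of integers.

[4,6,6,8,8,8,11,11,13,15,27]

Per-enzyme occurrences:
  BxoVI CCGTGGCT/1: at [5, 13, 32, 40, 71, 82] ⇒ [6, 14, 33, 41, 72, 83]
  EstI TTCACCT/4: at [23, 64] ⇒ [27, 68]
  IvoIX GACAGAGT/0: at [91, 102] ⇒ [91, 102]

All cut coordinates (distinct, sorted): [6, 14, 27, 33, 41, 68, 72, 83, 91, 102]

Fragment lengths:
  [0,6): 6 bp
  [6,14): 8 bp
  [14,27): 13 bp
  [27,33): 6 bp
  [33,41): 8 bp
  [41,68): 27 bp
  [68,72): 4 bp
  [72,83): 11 bp
  [83,91): 8 bp
  [91,102): 11 bp
  [102,117): 15 bp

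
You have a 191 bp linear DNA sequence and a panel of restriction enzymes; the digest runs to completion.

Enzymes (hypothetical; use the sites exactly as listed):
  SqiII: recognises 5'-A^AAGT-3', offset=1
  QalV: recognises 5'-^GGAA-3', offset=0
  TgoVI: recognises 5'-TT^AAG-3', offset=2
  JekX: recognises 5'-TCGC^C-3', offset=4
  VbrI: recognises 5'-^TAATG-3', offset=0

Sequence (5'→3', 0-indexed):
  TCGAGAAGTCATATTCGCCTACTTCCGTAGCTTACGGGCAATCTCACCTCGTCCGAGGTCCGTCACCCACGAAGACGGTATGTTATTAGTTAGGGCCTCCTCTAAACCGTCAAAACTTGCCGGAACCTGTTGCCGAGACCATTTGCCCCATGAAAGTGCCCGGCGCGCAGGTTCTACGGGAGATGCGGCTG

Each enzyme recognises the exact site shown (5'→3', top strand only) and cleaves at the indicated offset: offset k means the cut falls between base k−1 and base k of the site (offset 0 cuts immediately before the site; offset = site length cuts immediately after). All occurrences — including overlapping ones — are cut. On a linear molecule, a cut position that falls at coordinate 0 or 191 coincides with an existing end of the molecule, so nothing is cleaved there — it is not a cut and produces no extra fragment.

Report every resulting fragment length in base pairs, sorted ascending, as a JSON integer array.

Per-enzyme occurrences:
  SqiII AAAGT/1: at [152] ⇒ [153]
  QalV GGAA/0: at [121] ⇒ [121]
  TgoVI (TTAAG, off=2): no sites
  JekX TCGCC/4: at [14] ⇒ [18]
  VbrI (TAATG, off=0): no sites

Pooled cuts: [18, 121, 153]

Fragment lengths:
  [0,18): 18 bp
  [18,121): 103 bp
  [121,153): 32 bp
  [153,191): 38 bp

[18,32,38,103]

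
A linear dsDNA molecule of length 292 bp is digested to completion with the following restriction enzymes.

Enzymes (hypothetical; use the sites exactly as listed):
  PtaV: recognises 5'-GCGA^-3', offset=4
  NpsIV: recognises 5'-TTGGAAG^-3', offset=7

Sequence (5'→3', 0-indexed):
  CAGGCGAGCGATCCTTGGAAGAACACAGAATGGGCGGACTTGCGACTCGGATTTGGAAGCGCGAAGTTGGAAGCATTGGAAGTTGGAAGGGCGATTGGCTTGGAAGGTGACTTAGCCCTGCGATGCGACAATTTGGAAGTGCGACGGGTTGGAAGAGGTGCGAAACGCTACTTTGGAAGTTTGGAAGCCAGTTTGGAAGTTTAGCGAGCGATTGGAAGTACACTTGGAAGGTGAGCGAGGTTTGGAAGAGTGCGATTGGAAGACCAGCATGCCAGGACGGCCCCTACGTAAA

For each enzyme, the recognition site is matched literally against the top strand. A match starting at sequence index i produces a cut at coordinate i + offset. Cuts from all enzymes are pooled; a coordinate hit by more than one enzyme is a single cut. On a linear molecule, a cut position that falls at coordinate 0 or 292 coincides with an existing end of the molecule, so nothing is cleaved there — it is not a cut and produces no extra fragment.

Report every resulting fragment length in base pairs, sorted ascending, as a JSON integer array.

Scan for sites:
  PtaV (GCGA, off=4): starts [3, 7, 41, 60, 90, 119, 124, 140, 159, 203, 207, 234, 251] → cuts [7, 11, 45, 64, 94, 123, 128, 144, 163, 207, 211, 238, 255]
  NpsIV (TTGGAAG, off=7): starts [14, 52, 66, 75, 82, 99, 132, 148, 172, 180, 192, 211, 223, 241, 255] → cuts [21, 59, 73, 82, 89, 106, 139, 155, 179, 187, 199, 218, 230, 248, 262]

Pooled cuts: [7, 11, 21, 45, 59, 64, 73, 82, 89, 94, 106, 123, 128, 139, 144, 155, 163, 179, 187, 199, 207, 211, 218, 230, 238, 248, 255, 262]

Fragment lengths:
  [0,7): 7 bp
  [7,11): 4 bp
  [11,21): 10 bp
  [21,45): 24 bp
  [45,59): 14 bp
  [59,64): 5 bp
  [64,73): 9 bp
  [73,82): 9 bp
  [82,89): 7 bp
  [89,94): 5 bp
  [94,106): 12 bp
  [106,123): 17 bp
  [123,128): 5 bp
  [128,139): 11 bp
  [139,144): 5 bp
  [144,155): 11 bp
  [155,163): 8 bp
  [163,179): 16 bp
  [179,187): 8 bp
  [187,199): 12 bp
  [199,207): 8 bp
  [207,211): 4 bp
  [211,218): 7 bp
  [218,230): 12 bp
  [230,238): 8 bp
  [238,248): 10 bp
  [248,255): 7 bp
  [255,262): 7 bp
  [262,292): 30 bp

[4,4,5,5,5,5,7,7,7,7,7,8,8,8,8,9,9,10,10,11,11,12,12,12,14,16,17,24,30]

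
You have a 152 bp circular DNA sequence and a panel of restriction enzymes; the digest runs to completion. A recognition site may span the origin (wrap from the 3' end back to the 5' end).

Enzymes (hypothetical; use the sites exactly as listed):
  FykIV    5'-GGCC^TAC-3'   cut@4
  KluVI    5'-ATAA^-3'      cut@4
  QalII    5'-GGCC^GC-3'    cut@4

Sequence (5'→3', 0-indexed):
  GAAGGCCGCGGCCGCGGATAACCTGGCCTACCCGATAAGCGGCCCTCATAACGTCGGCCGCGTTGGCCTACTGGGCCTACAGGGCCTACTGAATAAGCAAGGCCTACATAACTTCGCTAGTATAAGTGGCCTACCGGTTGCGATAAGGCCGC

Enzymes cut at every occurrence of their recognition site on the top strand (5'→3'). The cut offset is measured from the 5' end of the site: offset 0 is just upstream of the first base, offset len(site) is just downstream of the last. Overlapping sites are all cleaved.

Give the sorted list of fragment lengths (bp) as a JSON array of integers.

Site scan:
  FykIV GGCCTAC/4: at [24, 64, 73, 82, 100, 127] ⇒ [28, 68, 77, 86, 104, 131]
  KluVI ATAA/4: at [17, 34, 47, 92, 107, 121, 142] ⇒ [21, 38, 51, 96, 111, 125, 146]
  QalII GGCCGC/4: at [3, 9, 55, 146] ⇒ [7, 13, 59, 150]

Pooled cuts: [7, 13, 21, 28, 38, 51, 59, 68, 77, 86, 96, 104, 111, 125, 131, 146, 150]

Fragment lengths:
  7→13: 6 bp
  13→21: 8 bp
  21→28: 7 bp
  28→38: 10 bp
  38→51: 13 bp
  51→59: 8 bp
  59→68: 9 bp
  68→77: 9 bp
  77→86: 9 bp
  86→96: 10 bp
  96→104: 8 bp
  104→111: 7 bp
  111→125: 14 bp
  125→131: 6 bp
  131→146: 15 bp
  146→150: 4 bp
  150→7 (wrap): 152-150+7 = 9 bp

[4,6,6,7,7,8,8,8,9,9,9,9,10,10,13,14,15]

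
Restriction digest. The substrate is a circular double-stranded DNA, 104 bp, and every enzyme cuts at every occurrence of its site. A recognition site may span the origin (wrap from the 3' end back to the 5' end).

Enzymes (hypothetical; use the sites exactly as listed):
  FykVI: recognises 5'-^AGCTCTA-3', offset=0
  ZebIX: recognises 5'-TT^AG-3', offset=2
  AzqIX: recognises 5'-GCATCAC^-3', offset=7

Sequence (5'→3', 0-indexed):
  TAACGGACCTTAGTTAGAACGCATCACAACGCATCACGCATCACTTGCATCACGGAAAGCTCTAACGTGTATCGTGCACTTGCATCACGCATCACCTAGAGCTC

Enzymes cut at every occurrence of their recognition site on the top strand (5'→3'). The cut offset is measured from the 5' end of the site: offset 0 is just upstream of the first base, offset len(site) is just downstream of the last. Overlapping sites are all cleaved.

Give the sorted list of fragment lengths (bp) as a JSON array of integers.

[4,4,4,7,7,9,10,12,16,31]

Scan for sites:
  FykVI (AGCTCTA, off=0): starts [57, 99] → cuts [57, 99]
  ZebIX (TTAG, off=2): starts [9, 13] → cuts [11, 15]
  AzqIX (GCATCAC, off=7): starts [20, 30, 37, 46, 81, 88] → cuts [27, 37, 44, 53, 88, 95]

All cut coordinates (distinct, sorted): [11, 15, 27, 37, 44, 53, 57, 88, 95, 99]

Fragment lengths:
  11→15: 4 bp
  15→27: 12 bp
  27→37: 10 bp
  37→44: 7 bp
  44→53: 9 bp
  53→57: 4 bp
  57→88: 31 bp
  88→95: 7 bp
  95→99: 4 bp
  99→11 (wrap): 104-99+11 = 16 bp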